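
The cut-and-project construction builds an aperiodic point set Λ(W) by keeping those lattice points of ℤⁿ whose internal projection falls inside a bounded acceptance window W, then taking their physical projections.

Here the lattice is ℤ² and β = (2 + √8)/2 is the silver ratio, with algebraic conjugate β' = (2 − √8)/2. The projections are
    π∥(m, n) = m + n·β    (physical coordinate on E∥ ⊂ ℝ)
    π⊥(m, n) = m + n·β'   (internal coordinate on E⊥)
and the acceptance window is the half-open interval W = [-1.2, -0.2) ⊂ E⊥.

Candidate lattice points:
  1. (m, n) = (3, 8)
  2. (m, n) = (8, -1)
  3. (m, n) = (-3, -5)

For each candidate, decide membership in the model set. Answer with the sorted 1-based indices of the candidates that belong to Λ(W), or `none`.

β' = (2−√8)/2 ≈ -0.41421.
#1 (3,8): internal coord 3 + (8)·β' = -0.31371; -0.31371 ∈ [-1.2, -0.2) → IN Λ
#2 (8,-1): internal coord 8 + (-1)·β' = +8.41421; +8.41421 ∉ [-1.2, -0.2) → out
#3 (-3,-5): internal coord -3 + (-5)·β' = -0.92893; -0.92893 ∈ [-1.2, -0.2) → IN Λ

1, 3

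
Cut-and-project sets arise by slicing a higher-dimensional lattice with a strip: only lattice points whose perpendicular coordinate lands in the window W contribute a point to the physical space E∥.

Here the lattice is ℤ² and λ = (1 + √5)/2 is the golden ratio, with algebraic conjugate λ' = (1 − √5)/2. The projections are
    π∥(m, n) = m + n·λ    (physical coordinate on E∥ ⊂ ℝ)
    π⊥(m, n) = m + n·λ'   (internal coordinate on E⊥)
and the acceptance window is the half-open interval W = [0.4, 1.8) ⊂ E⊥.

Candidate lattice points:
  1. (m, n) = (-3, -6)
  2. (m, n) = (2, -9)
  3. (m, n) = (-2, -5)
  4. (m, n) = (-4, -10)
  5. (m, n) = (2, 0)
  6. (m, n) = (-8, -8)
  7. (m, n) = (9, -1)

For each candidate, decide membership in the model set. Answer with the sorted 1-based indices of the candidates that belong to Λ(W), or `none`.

Compute λ' = (1−√5)/2 = -0.61803, so π⊥(m,n) = m -0.61803·n.
[1] lift (-3,-6): star map gives 0.70820; window check 0.4 ≤ 0.70820 < 1.8 is true → IN Λ
[2] lift (2,-9): star map gives 7.56231; window check 0.4 ≤ 7.56231 < 1.8 is false → out
[3] lift (-2,-5): star map gives 1.09017; window check 0.4 ≤ 1.09017 < 1.8 is true → IN Λ
[4] lift (-4,-10): star map gives 2.18034; window check 0.4 ≤ 2.18034 < 1.8 is false → out
[5] lift (2,0): star map gives 2.00000; window check 0.4 ≤ 2.00000 < 1.8 is false → out
[6] lift (-8,-8): star map gives -3.05573; window check 0.4 ≤ -3.05573 < 1.8 is false → out
[7] lift (9,-1): star map gives 9.61803; window check 0.4 ≤ 9.61803 < 1.8 is false → out

1, 3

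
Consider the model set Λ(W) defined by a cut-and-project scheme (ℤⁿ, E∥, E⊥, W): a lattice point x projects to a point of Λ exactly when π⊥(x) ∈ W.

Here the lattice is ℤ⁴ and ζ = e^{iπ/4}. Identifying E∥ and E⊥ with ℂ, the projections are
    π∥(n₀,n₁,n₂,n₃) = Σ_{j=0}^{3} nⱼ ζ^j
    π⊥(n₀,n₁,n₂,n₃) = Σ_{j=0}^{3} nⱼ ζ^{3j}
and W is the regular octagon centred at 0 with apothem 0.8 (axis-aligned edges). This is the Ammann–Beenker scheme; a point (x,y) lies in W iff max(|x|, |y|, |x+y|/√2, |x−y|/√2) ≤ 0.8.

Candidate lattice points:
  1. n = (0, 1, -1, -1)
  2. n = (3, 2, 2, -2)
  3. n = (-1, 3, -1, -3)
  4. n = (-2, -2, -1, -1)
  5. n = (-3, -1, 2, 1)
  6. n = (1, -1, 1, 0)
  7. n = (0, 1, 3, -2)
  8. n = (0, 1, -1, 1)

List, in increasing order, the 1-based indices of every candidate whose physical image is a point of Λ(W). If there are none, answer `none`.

Internal map: ζ^{3j} for j=0..3 gives (1,0), (−√2/2,√2/2), (0,−1), (√2/2,√2/2).
candidate 1: n = (0, 1, -1, -1) → π⊥ ≈ (-1.414214, +1.000000); max(|x|,|y|,|x±y|/√2) = 1.707107 > 0.8 ⇒ ∉ W
candidate 2: n = (3, 2, 2, -2) → π⊥ ≈ (+0.171573, -2.000000); max(|x|,|y|,|x±y|/√2) = 2.000000 > 0.8 ⇒ ∉ W
candidate 3: n = (-1, 3, -1, -3) → π⊥ ≈ (-5.242641, +1.000000); max(|x|,|y|,|x±y|/√2) = 5.242641 > 0.8 ⇒ ∉ W
candidate 4: n = (-2, -2, -1, -1) → π⊥ ≈ (-1.292893, -1.121320); max(|x|,|y|,|x±y|/√2) = 1.707107 > 0.8 ⇒ ∉ W
candidate 5: n = (-3, -1, 2, 1) → π⊥ ≈ (-1.585786, -2.000000); max(|x|,|y|,|x±y|/√2) = 2.535534 > 0.8 ⇒ ∉ W
candidate 6: n = (1, -1, 1, 0) → π⊥ ≈ (+1.707107, -1.707107); max(|x|,|y|,|x±y|/√2) = 2.414214 > 0.8 ⇒ ∉ W
candidate 7: n = (0, 1, 3, -2) → π⊥ ≈ (-2.121320, -3.707107); max(|x|,|y|,|x±y|/√2) = 4.121320 > 0.8 ⇒ ∉ W
candidate 8: n = (0, 1, -1, 1) → π⊥ ≈ (+0.000000, +2.414214); max(|x|,|y|,|x±y|/√2) = 2.414214 > 0.8 ⇒ ∉ W

none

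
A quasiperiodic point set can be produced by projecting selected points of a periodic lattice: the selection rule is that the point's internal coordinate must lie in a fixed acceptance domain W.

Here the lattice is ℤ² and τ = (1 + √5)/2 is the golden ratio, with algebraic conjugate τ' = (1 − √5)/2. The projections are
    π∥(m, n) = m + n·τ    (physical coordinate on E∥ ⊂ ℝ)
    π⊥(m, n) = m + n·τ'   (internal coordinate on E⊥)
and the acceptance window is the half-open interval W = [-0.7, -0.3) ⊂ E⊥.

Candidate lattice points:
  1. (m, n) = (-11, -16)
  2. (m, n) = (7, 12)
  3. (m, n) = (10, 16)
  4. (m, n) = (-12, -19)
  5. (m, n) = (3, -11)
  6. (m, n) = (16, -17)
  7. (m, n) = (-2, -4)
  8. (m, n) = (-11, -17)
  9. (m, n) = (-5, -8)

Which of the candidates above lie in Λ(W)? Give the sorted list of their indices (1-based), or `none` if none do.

2, 8

Numerically τ ≈ 1.618034 and τ' = −1/τ ≈ -0.618034.
candidate 1: (m,n)=(-11,-16) → π∥ = -11-16·τ ≈ -36.888544, π⊥ = -11-16·τ' ≈ -1.111456 ∉ [-0.7, -0.3) ⇒ out
candidate 2: (m,n)=(7,12) → π∥ = 7+12·τ ≈ 26.416408, π⊥ = 7+12·τ' ≈ -0.416408 ∈ [-0.7, -0.3) ⇒ IN Λ
candidate 3: (m,n)=(10,16) → π∥ = 10+16·τ ≈ 35.888544, π⊥ = 10+16·τ' ≈ 0.111456 ∉ [-0.7, -0.3) ⇒ out
candidate 4: (m,n)=(-12,-19) → π∥ = -12-19·τ ≈ -42.742646, π⊥ = -12-19·τ' ≈ -0.257354 ∉ [-0.7, -0.3) ⇒ out
candidate 5: (m,n)=(3,-11) → π∥ = 3-11·τ ≈ -14.798374, π⊥ = 3-11·τ' ≈ 9.798374 ∉ [-0.7, -0.3) ⇒ out
candidate 6: (m,n)=(16,-17) → π∥ = 16-17·τ ≈ -11.506578, π⊥ = 16-17·τ' ≈ 26.506578 ∉ [-0.7, -0.3) ⇒ out
candidate 7: (m,n)=(-2,-4) → π∥ = -2-4·τ ≈ -8.472136, π⊥ = -2-4·τ' ≈ 0.472136 ∉ [-0.7, -0.3) ⇒ out
candidate 8: (m,n)=(-11,-17) → π∥ = -11-17·τ ≈ -38.506578, π⊥ = -11-17·τ' ≈ -0.493422 ∈ [-0.7, -0.3) ⇒ IN Λ
candidate 9: (m,n)=(-5,-8) → π∥ = -5-8·τ ≈ -17.944272, π⊥ = -5-8·τ' ≈ -0.055728 ∉ [-0.7, -0.3) ⇒ out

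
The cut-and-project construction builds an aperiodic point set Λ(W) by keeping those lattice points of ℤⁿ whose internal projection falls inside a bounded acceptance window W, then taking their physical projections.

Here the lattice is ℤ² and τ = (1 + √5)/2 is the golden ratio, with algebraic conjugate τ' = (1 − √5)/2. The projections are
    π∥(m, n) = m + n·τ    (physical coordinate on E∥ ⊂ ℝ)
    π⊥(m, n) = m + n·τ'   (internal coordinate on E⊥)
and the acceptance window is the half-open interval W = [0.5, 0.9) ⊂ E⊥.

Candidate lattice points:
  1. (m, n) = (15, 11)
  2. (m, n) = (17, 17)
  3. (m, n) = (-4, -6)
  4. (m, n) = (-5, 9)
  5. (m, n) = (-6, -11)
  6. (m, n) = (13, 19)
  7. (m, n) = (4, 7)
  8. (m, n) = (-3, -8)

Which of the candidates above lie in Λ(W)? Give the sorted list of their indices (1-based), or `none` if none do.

5

Compute τ' = (1−√5)/2 = -0.618034, so π⊥(m,n) = m -0.618034·n.
#1 (15,11): internal coord 15 + (11)·τ' = +8.201626; +8.201626 ∉ [0.5, 0.9) → out
#2 (17,17): internal coord 17 + (17)·τ' = +6.493422; +6.493422 ∉ [0.5, 0.9) → out
#3 (-4,-6): internal coord -4 + (-6)·τ' = -0.291796; -0.291796 ∉ [0.5, 0.9) → out
#4 (-5,9): internal coord -5 + (9)·τ' = -10.562306; -10.562306 ∉ [0.5, 0.9) → out
#5 (-6,-11): internal coord -6 + (-11)·τ' = +0.798374; +0.798374 ∈ [0.5, 0.9) → IN Λ
#6 (13,19): internal coord 13 + (19)·τ' = +1.257354; +1.257354 ∉ [0.5, 0.9) → out
#7 (4,7): internal coord 4 + (7)·τ' = -0.326238; -0.326238 ∉ [0.5, 0.9) → out
#8 (-3,-8): internal coord -3 + (-8)·τ' = +1.944272; +1.944272 ∉ [0.5, 0.9) → out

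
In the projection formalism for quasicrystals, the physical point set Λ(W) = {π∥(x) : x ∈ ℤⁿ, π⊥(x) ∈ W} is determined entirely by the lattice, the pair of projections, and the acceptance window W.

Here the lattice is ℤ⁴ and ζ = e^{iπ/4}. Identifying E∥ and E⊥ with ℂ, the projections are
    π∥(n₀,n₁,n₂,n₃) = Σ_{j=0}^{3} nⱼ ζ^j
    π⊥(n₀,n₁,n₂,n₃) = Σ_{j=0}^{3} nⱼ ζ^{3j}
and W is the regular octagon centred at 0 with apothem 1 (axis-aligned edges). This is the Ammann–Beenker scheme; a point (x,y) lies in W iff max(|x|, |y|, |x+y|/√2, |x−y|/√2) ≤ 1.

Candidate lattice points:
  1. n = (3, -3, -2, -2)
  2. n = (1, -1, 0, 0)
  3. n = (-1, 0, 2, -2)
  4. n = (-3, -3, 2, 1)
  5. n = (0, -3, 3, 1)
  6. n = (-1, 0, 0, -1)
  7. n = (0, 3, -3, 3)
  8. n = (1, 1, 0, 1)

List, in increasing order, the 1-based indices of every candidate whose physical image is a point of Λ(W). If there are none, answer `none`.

π⊥(n) = n₀ + n₁ζ³ + n₂ζ⁶ + n₃ζ⁹ where ζ = e^{iπ/4}.
candidate 1: n = (3, -3, -2, -2) → π⊥ ≈ (+3.70711, -1.53553); max(|x|,|y|,|x±y|/√2) = 3.70711 > 1 ⇒ ∉ W
candidate 2: n = (1, -1, 0, 0) → π⊥ ≈ (+1.70711, -0.70711); max(|x|,|y|,|x±y|/√2) = 1.70711 > 1 ⇒ ∉ W
candidate 3: n = (-1, 0, 2, -2) → π⊥ ≈ (-2.41421, -3.41421); max(|x|,|y|,|x±y|/√2) = 4.12132 > 1 ⇒ ∉ W
candidate 4: n = (-3, -3, 2, 1) → π⊥ ≈ (-0.17157, -3.41421); max(|x|,|y|,|x±y|/√2) = 3.41421 > 1 ⇒ ∉ W
candidate 5: n = (0, -3, 3, 1) → π⊥ ≈ (+2.82843, -4.41421); max(|x|,|y|,|x±y|/√2) = 5.12132 > 1 ⇒ ∉ W
candidate 6: n = (-1, 0, 0, -1) → π⊥ ≈ (-1.70711, -0.70711); max(|x|,|y|,|x±y|/√2) = 1.70711 > 1 ⇒ ∉ W
candidate 7: n = (0, 3, -3, 3) → π⊥ ≈ (+0.00000, +7.24264); max(|x|,|y|,|x±y|/√2) = 7.24264 > 1 ⇒ ∉ W
candidate 8: n = (1, 1, 0, 1) → π⊥ ≈ (+1.00000, +1.41421); max(|x|,|y|,|x±y|/√2) = 1.70711 > 1 ⇒ ∉ W

none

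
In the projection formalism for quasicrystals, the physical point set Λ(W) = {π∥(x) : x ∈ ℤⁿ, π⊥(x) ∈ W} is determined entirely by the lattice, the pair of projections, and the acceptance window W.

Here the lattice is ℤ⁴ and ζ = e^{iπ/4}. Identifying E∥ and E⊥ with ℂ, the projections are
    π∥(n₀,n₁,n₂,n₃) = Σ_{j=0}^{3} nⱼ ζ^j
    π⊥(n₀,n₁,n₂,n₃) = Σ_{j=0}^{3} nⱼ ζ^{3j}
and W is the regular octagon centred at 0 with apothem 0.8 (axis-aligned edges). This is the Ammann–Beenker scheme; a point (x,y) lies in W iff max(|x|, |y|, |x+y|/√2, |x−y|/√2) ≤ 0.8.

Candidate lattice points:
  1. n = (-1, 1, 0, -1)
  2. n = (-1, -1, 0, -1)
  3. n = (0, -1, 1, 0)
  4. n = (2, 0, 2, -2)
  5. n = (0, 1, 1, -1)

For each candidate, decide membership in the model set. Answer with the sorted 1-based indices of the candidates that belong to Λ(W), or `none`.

none

π⊥(n) = n₀ + n₁ζ³ + n₂ζ⁶ + n₃ζ⁹ where ζ = e^{iπ/4}.
candidate 1: n = (-1, 1, 0, -1) → π⊥ ≈ (-2.4142, +0.0000); max(|x|,|y|,|x±y|/√2) = 2.4142 > 0.8 ⇒ ∉ W
candidate 2: n = (-1, -1, 0, -1) → π⊥ ≈ (-1.0000, -1.4142); max(|x|,|y|,|x±y|/√2) = 1.7071 > 0.8 ⇒ ∉ W
candidate 3: n = (0, -1, 1, 0) → π⊥ ≈ (+0.7071, -1.7071); max(|x|,|y|,|x±y|/√2) = 1.7071 > 0.8 ⇒ ∉ W
candidate 4: n = (2, 0, 2, -2) → π⊥ ≈ (+0.5858, -3.4142); max(|x|,|y|,|x±y|/√2) = 3.4142 > 0.8 ⇒ ∉ W
candidate 5: n = (0, 1, 1, -1) → π⊥ ≈ (-1.4142, -1.0000); max(|x|,|y|,|x±y|/√2) = 1.7071 > 0.8 ⇒ ∉ W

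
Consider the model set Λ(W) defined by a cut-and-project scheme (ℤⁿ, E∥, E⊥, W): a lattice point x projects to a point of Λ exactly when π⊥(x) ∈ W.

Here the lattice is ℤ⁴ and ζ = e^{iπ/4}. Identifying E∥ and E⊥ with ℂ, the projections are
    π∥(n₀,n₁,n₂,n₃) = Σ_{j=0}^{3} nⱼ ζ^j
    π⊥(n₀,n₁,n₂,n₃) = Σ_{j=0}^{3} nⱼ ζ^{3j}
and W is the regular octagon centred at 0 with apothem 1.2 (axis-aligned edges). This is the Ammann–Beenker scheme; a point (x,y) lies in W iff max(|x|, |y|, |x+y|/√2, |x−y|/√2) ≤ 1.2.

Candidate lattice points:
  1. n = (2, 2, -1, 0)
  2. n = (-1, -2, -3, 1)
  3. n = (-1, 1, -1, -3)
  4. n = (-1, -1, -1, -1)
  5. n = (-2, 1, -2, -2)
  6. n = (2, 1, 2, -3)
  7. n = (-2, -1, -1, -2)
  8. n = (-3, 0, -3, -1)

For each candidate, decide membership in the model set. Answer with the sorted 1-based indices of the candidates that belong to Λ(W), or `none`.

Internal map: ζ^{3j} for j=0..3 gives (1,0), (−√2/2,√2/2), (0,−1), (√2/2,√2/2).
candidate 1: n = (2, 2, -1, 0) → π⊥ ≈ (+0.58579, +2.41421); max(|x|,|y|,|x±y|/√2) = 2.41421 > 1.2 ⇒ ∉ W
candidate 2: n = (-1, -2, -3, 1) → π⊥ ≈ (+1.12132, +2.29289); max(|x|,|y|,|x±y|/√2) = 2.41421 > 1.2 ⇒ ∉ W
candidate 3: n = (-1, 1, -1, -3) → π⊥ ≈ (-3.82843, -0.41421); max(|x|,|y|,|x±y|/√2) = 3.82843 > 1.2 ⇒ ∉ W
candidate 4: n = (-1, -1, -1, -1) → π⊥ ≈ (-1.00000, -0.41421); max(|x|,|y|,|x±y|/√2) = 1.00000 ≤ 1.2 ⇒ ∈ W
candidate 5: n = (-2, 1, -2, -2) → π⊥ ≈ (-4.12132, +1.29289); max(|x|,|y|,|x±y|/√2) = 4.12132 > 1.2 ⇒ ∉ W
candidate 6: n = (2, 1, 2, -3) → π⊥ ≈ (-0.82843, -3.41421); max(|x|,|y|,|x±y|/√2) = 3.41421 > 1.2 ⇒ ∉ W
candidate 7: n = (-2, -1, -1, -2) → π⊥ ≈ (-2.70711, -1.12132); max(|x|,|y|,|x±y|/√2) = 2.70711 > 1.2 ⇒ ∉ W
candidate 8: n = (-3, 0, -3, -1) → π⊥ ≈ (-3.70711, +2.29289); max(|x|,|y|,|x±y|/√2) = 4.24264 > 1.2 ⇒ ∉ W

4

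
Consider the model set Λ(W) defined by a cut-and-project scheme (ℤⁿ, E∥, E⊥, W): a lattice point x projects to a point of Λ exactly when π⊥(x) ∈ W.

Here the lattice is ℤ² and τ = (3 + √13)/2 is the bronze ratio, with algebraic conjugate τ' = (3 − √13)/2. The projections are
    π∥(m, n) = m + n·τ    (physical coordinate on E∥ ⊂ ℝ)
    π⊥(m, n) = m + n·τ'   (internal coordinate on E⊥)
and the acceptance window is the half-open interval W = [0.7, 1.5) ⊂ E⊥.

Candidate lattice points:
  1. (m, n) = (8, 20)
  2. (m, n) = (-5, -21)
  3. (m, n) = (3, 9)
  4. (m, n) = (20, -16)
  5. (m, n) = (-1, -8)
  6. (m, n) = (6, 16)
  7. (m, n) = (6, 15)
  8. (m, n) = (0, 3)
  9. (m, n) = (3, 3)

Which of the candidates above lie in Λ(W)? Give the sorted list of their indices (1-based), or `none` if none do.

Compute τ' = (3−√13)/2 = -0.3028, so π⊥(m,n) = m -0.3028·n.
candidate 1: (m,n)=(8,20) → π∥ = 8+20·τ ≈ 74.0555, π⊥ = 8+20·τ' ≈ 1.9445 ∉ [0.7, 1.5) ⇒ out
candidate 2: (m,n)=(-5,-21) → π∥ = -5-21·τ ≈ -74.3583, π⊥ = -5-21·τ' ≈ 1.3583 ∈ [0.7, 1.5) ⇒ IN Λ
candidate 3: (m,n)=(3,9) → π∥ = 3+9·τ ≈ 32.7250, π⊥ = 3+9·τ' ≈ 0.2750 ∉ [0.7, 1.5) ⇒ out
candidate 4: (m,n)=(20,-16) → π∥ = 20-16·τ ≈ -32.8444, π⊥ = 20-16·τ' ≈ 24.8444 ∉ [0.7, 1.5) ⇒ out
candidate 5: (m,n)=(-1,-8) → π∥ = -1-8·τ ≈ -27.4222, π⊥ = -1-8·τ' ≈ 1.4222 ∈ [0.7, 1.5) ⇒ IN Λ
candidate 6: (m,n)=(6,16) → π∥ = 6+16·τ ≈ 58.8444, π⊥ = 6+16·τ' ≈ 1.1556 ∈ [0.7, 1.5) ⇒ IN Λ
candidate 7: (m,n)=(6,15) → π∥ = 6+15·τ ≈ 55.5416, π⊥ = 6+15·τ' ≈ 1.4584 ∈ [0.7, 1.5) ⇒ IN Λ
candidate 8: (m,n)=(0,3) → π∥ = 0+3·τ ≈ 9.9083, π⊥ = 0+3·τ' ≈ -0.9083 ∉ [0.7, 1.5) ⇒ out
candidate 9: (m,n)=(3,3) → π∥ = 3+3·τ ≈ 12.9083, π⊥ = 3+3·τ' ≈ 2.0917 ∉ [0.7, 1.5) ⇒ out

2, 5, 6, 7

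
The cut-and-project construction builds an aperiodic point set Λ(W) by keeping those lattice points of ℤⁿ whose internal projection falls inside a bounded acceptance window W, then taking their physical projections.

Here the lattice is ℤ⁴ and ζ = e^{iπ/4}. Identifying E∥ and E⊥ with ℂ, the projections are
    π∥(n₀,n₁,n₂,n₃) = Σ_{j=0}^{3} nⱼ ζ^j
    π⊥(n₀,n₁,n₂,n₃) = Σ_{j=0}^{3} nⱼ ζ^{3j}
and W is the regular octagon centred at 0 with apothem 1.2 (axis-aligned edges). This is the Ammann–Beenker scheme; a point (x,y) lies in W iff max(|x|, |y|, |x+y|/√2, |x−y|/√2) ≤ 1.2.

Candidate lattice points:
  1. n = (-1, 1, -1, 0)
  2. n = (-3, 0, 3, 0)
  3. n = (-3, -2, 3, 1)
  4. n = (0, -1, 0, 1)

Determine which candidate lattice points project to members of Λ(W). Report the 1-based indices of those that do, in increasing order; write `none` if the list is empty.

π⊥(n) = n₀ + n₁ζ³ + n₂ζ⁶ + n₃ζ⁹ where ζ = e^{iπ/4}.
#1 (-1, 1, -1, 0): internal (-1.7071, 1.7071); octagon support 2.4142 vs apothem 1.2 → ∉ W
#2 (-3, 0, 3, 0): internal (-3.0000, -3.0000); octagon support 4.2426 vs apothem 1.2 → ∉ W
#3 (-3, -2, 3, 1): internal (-0.8787, -3.7071); octagon support 3.7071 vs apothem 1.2 → ∉ W
#4 (0, -1, 0, 1): internal (1.4142, 0.0000); octagon support 1.4142 vs apothem 1.2 → ∉ W

none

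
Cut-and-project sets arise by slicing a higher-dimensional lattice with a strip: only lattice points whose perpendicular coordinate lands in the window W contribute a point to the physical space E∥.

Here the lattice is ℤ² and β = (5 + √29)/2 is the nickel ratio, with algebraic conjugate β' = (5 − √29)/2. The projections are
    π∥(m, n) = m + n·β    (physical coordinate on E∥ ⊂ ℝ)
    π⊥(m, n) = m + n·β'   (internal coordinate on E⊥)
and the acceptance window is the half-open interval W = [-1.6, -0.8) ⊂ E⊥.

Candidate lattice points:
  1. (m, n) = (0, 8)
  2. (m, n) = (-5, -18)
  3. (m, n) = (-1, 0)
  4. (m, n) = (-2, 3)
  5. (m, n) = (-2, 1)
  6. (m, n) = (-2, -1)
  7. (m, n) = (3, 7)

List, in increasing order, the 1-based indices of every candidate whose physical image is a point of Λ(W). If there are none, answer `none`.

1, 2, 3

β' = (5−√29)/2 ≈ -0.1926.
[1] lift (0,8): star map gives -1.5407; window check -1.6 ≤ -1.5407 < -0.8 is true → IN Λ
[2] lift (-5,-18): star map gives -1.5335; window check -1.6 ≤ -1.5335 < -0.8 is true → IN Λ
[3] lift (-1,0): star map gives -1.0000; window check -1.6 ≤ -1.0000 < -0.8 is true → IN Λ
[4] lift (-2,3): star map gives -2.5777; window check -1.6 ≤ -2.5777 < -0.8 is false → out
[5] lift (-2,1): star map gives -2.1926; window check -1.6 ≤ -2.1926 < -0.8 is false → out
[6] lift (-2,-1): star map gives -1.8074; window check -1.6 ≤ -1.8074 < -0.8 is false → out
[7] lift (3,7): star map gives 1.6519; window check -1.6 ≤ 1.6519 < -0.8 is false → out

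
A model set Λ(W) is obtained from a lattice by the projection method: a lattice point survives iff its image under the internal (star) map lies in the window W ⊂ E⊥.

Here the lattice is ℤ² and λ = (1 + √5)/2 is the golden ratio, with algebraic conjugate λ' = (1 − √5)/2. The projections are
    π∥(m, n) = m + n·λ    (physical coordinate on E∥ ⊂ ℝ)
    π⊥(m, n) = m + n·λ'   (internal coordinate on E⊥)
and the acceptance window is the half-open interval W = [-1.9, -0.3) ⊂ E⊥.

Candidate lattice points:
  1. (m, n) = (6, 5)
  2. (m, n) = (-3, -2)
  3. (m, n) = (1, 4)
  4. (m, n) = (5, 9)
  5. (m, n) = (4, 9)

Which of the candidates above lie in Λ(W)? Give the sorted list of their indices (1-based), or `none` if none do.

λ' = (1−√5)/2 ≈ -0.61803.
#1 (6,5): internal coord 6 + (5)·λ' = +2.90983; +2.90983 ∉ [-1.9, -0.3) → out
#2 (-3,-2): internal coord -3 + (-2)·λ' = -1.76393; -1.76393 ∈ [-1.9, -0.3) → IN Λ
#3 (1,4): internal coord 1 + (4)·λ' = -1.47214; -1.47214 ∈ [-1.9, -0.3) → IN Λ
#4 (5,9): internal coord 5 + (9)·λ' = -0.56231; -0.56231 ∈ [-1.9, -0.3) → IN Λ
#5 (4,9): internal coord 4 + (9)·λ' = -1.56231; -1.56231 ∈ [-1.9, -0.3) → IN Λ

2, 3, 4, 5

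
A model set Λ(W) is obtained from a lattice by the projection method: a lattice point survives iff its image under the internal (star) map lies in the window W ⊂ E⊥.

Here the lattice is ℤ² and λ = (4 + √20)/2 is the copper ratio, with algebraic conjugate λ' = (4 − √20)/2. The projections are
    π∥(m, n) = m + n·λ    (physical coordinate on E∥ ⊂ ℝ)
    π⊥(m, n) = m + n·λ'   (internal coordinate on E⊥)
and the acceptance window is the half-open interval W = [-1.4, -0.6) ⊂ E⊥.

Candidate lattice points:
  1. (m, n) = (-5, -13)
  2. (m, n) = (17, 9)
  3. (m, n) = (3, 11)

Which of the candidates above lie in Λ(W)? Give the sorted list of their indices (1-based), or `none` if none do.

λ' = (4−√20)/2 ≈ -0.236068.
candidate 1: (m,n)=(-5,-13) → π∥ = -5-13·λ ≈ -60.068884, π⊥ = -5-13·λ' ≈ -1.931116 ∉ [-1.4, -0.6) ⇒ out
candidate 2: (m,n)=(17,9) → π∥ = 17+9·λ ≈ 55.124612, π⊥ = 17+9·λ' ≈ 14.875388 ∉ [-1.4, -0.6) ⇒ out
candidate 3: (m,n)=(3,11) → π∥ = 3+11·λ ≈ 49.596748, π⊥ = 3+11·λ' ≈ 0.403252 ∉ [-1.4, -0.6) ⇒ out

none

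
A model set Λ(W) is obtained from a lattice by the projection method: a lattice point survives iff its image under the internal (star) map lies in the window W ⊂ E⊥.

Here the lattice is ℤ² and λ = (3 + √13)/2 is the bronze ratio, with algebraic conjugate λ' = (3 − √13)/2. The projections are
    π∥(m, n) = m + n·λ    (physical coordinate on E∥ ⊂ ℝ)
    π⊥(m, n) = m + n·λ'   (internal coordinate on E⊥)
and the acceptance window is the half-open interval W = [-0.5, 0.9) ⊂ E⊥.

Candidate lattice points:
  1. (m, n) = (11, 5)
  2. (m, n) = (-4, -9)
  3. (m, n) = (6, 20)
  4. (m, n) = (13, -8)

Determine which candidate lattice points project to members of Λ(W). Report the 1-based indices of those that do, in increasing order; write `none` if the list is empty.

3

λ' = (3−√13)/2 ≈ -0.30278.
candidate 1: (m,n)=(11,5) → π∥ = 11+5·λ ≈ 27.51388, π⊥ = 11+5·λ' ≈ 9.48612 ∉ [-0.5, 0.9) ⇒ out
candidate 2: (m,n)=(-4,-9) → π∥ = -4-9·λ ≈ -33.72498, π⊥ = -4-9·λ' ≈ -1.27502 ∉ [-0.5, 0.9) ⇒ out
candidate 3: (m,n)=(6,20) → π∥ = 6+20·λ ≈ 72.05551, π⊥ = 6+20·λ' ≈ -0.05551 ∈ [-0.5, 0.9) ⇒ IN Λ
candidate 4: (m,n)=(13,-8) → π∥ = 13-8·λ ≈ -13.42221, π⊥ = 13-8·λ' ≈ 15.42221 ∉ [-0.5, 0.9) ⇒ out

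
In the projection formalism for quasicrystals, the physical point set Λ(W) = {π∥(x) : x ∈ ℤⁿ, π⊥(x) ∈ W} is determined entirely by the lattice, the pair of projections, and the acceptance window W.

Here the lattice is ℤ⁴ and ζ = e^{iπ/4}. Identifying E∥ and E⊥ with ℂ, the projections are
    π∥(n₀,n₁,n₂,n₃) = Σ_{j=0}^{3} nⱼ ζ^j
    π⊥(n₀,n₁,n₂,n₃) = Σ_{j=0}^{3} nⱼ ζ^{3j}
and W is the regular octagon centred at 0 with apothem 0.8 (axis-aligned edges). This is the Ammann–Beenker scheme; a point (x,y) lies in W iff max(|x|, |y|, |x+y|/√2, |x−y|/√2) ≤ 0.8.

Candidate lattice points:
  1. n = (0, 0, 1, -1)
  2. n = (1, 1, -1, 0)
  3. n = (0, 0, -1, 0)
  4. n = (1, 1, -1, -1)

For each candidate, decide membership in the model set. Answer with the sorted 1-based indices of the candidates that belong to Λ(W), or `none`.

π⊥(n) = n₀ + n₁ζ³ + n₂ζ⁶ + n₃ζ⁹ where ζ = e^{iπ/4}.
#1 (0, 0, 1, -1): internal (-0.70711, -1.70711); octagon support 1.70711 vs apothem 0.8 → ∉ W
#2 (1, 1, -1, 0): internal (0.29289, 1.70711); octagon support 1.70711 vs apothem 0.8 → ∉ W
#3 (0, 0, -1, 0): internal (0.00000, 1.00000); octagon support 1.00000 vs apothem 0.8 → ∉ W
#4 (1, 1, -1, -1): internal (-0.41421, 1.00000); octagon support 1.00000 vs apothem 0.8 → ∉ W

none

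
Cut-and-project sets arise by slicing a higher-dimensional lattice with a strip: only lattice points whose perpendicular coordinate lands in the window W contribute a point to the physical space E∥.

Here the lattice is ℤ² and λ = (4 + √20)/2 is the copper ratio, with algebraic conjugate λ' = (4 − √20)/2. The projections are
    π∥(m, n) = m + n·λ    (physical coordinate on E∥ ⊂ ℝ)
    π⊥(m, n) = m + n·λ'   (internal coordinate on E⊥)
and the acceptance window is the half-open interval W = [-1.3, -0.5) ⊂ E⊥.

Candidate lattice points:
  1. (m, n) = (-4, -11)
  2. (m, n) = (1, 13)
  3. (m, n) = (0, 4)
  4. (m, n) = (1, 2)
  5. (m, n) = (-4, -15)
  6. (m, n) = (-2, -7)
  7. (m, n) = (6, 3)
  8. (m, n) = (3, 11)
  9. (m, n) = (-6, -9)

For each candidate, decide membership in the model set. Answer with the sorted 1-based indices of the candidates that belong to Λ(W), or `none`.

Numerically λ ≈ 4.236068 and λ' = −1/λ ≈ -0.236068.
#1 (-4,-11): internal coord -4 + (-11)·λ' = -1.403252; -1.403252 ∉ [-1.3, -0.5) → out
#2 (1,13): internal coord 1 + (13)·λ' = -2.068884; -2.068884 ∉ [-1.3, -0.5) → out
#3 (0,4): internal coord 0 + (4)·λ' = -0.944272; -0.944272 ∈ [-1.3, -0.5) → IN Λ
#4 (1,2): internal coord 1 + (2)·λ' = +0.527864; +0.527864 ∉ [-1.3, -0.5) → out
#5 (-4,-15): internal coord -4 + (-15)·λ' = -0.458980; -0.458980 ∉ [-1.3, -0.5) → out
#6 (-2,-7): internal coord -2 + (-7)·λ' = -0.347524; -0.347524 ∉ [-1.3, -0.5) → out
#7 (6,3): internal coord 6 + (3)·λ' = +5.291796; +5.291796 ∉ [-1.3, -0.5) → out
#8 (3,11): internal coord 3 + (11)·λ' = +0.403252; +0.403252 ∉ [-1.3, -0.5) → out
#9 (-6,-9): internal coord -6 + (-9)·λ' = -3.875388; -3.875388 ∉ [-1.3, -0.5) → out

3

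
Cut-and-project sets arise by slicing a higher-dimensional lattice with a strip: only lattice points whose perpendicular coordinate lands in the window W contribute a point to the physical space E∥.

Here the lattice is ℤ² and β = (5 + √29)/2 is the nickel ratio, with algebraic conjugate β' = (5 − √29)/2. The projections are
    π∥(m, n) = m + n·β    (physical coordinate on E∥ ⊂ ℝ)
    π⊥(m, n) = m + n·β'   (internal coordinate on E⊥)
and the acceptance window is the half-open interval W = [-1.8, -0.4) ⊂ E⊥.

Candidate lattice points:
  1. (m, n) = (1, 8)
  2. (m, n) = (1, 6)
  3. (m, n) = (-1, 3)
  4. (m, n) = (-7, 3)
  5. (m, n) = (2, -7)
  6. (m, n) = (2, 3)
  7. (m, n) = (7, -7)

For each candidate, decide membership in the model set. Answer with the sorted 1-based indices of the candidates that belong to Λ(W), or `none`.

1, 3

Numerically β ≈ 5.192582 and β' = −1/β ≈ -0.192582.
[1] lift (1,8): star map gives -0.540659; window check -1.8 ≤ -0.540659 < -0.4 is true → IN Λ
[2] lift (1,6): star map gives -0.155494; window check -1.8 ≤ -0.155494 < -0.4 is false → out
[3] lift (-1,3): star map gives -1.577747; window check -1.8 ≤ -1.577747 < -0.4 is true → IN Λ
[4] lift (-7,3): star map gives -7.577747; window check -1.8 ≤ -7.577747 < -0.4 is false → out
[5] lift (2,-7): star map gives 3.348077; window check -1.8 ≤ 3.348077 < -0.4 is false → out
[6] lift (2,3): star map gives 1.422253; window check -1.8 ≤ 1.422253 < -0.4 is false → out
[7] lift (7,-7): star map gives 8.348077; window check -1.8 ≤ 8.348077 < -0.4 is false → out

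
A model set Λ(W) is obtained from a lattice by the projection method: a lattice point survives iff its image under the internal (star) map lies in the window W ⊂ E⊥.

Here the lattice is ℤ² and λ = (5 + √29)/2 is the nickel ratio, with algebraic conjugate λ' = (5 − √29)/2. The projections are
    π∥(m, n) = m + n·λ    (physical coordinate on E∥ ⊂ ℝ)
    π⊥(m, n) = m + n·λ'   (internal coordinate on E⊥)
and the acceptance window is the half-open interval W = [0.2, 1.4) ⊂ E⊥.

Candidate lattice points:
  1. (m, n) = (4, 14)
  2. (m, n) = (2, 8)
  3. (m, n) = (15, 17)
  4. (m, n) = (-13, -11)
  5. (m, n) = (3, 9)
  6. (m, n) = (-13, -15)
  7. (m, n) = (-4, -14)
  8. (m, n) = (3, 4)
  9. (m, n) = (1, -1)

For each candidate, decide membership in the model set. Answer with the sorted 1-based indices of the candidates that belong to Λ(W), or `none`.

λ' = (5−√29)/2 ≈ -0.1926.
#1 (4,14): internal coord 4 + (14)·λ' = +1.3038; +1.3038 ∈ [0.2, 1.4) → IN Λ
#2 (2,8): internal coord 2 + (8)·λ' = +0.4593; +0.4593 ∈ [0.2, 1.4) → IN Λ
#3 (15,17): internal coord 15 + (17)·λ' = +11.7261; +11.7261 ∉ [0.2, 1.4) → out
#4 (-13,-11): internal coord -13 + (-11)·λ' = -10.8816; -10.8816 ∉ [0.2, 1.4) → out
#5 (3,9): internal coord 3 + (9)·λ' = +1.2668; +1.2668 ∈ [0.2, 1.4) → IN Λ
#6 (-13,-15): internal coord -13 + (-15)·λ' = -10.1113; -10.1113 ∉ [0.2, 1.4) → out
#7 (-4,-14): internal coord -4 + (-14)·λ' = -1.3038; -1.3038 ∉ [0.2, 1.4) → out
#8 (3,4): internal coord 3 + (4)·λ' = +2.2297; +2.2297 ∉ [0.2, 1.4) → out
#9 (1,-1): internal coord 1 + (-1)·λ' = +1.1926; +1.1926 ∈ [0.2, 1.4) → IN Λ

1, 2, 5, 9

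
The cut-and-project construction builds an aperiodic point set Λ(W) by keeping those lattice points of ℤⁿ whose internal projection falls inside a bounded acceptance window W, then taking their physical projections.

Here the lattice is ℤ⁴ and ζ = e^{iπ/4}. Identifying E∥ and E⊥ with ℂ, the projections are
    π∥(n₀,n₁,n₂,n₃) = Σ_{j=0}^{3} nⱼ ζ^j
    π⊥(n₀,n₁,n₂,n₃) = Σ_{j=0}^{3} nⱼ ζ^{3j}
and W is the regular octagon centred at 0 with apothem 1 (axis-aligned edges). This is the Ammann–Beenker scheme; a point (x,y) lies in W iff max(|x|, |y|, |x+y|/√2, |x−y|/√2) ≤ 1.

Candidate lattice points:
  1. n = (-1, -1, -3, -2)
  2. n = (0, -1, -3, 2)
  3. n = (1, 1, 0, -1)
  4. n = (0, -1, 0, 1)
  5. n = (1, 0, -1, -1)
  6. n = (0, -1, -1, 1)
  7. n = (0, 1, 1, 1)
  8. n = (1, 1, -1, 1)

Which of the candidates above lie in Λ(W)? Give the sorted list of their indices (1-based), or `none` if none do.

3, 5, 7

With ζ = e^{iπ/4} the internal vectors are ζ^0,ζ^3,ζ^6,ζ^9.
#1 (-1, -1, -3, -2): internal (-1.70711, 0.87868); octagon support 1.82843 vs apothem 1 → ∉ W
#2 (0, -1, -3, 2): internal (2.12132, 3.70711); octagon support 4.12132 vs apothem 1 → ∉ W
#3 (1, 1, 0, -1): internal (-0.41421, 0.00000); octagon support 0.41421 vs apothem 1 → ∈ W
#4 (0, -1, 0, 1): internal (1.41421, 0.00000); octagon support 1.41421 vs apothem 1 → ∉ W
#5 (1, 0, -1, -1): internal (0.29289, 0.29289); octagon support 0.41421 vs apothem 1 → ∈ W
#6 (0, -1, -1, 1): internal (1.41421, 1.00000); octagon support 1.70711 vs apothem 1 → ∉ W
#7 (0, 1, 1, 1): internal (0.00000, 0.41421); octagon support 0.41421 vs apothem 1 → ∈ W
#8 (1, 1, -1, 1): internal (1.00000, 2.41421); octagon support 2.41421 vs apothem 1 → ∉ W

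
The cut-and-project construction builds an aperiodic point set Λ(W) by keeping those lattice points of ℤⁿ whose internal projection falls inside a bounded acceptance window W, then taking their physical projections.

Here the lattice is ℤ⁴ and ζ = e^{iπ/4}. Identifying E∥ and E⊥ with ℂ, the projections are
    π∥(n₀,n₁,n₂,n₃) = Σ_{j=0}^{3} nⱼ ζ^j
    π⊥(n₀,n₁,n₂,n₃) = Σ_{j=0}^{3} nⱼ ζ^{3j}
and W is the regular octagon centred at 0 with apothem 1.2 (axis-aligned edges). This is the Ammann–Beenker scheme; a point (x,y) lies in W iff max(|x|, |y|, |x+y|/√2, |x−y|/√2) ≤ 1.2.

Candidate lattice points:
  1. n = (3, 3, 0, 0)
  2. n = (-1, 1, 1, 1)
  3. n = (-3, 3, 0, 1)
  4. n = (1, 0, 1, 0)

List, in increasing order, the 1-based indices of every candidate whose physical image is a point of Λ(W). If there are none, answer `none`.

2

With ζ = e^{iπ/4} the internal vectors are ζ^0,ζ^3,ζ^6,ζ^9.
candidate 1: n = (3, 3, 0, 0) → π⊥ ≈ (+0.87868, +2.12132); max(|x|,|y|,|x±y|/√2) = 2.12132 > 1.2 ⇒ ∉ W
candidate 2: n = (-1, 1, 1, 1) → π⊥ ≈ (-1.00000, +0.41421); max(|x|,|y|,|x±y|/√2) = 1.00000 ≤ 1.2 ⇒ ∈ W
candidate 3: n = (-3, 3, 0, 1) → π⊥ ≈ (-4.41421, +2.82843); max(|x|,|y|,|x±y|/√2) = 5.12132 > 1.2 ⇒ ∉ W
candidate 4: n = (1, 0, 1, 0) → π⊥ ≈ (+1.00000, -1.00000); max(|x|,|y|,|x±y|/√2) = 1.41421 > 1.2 ⇒ ∉ W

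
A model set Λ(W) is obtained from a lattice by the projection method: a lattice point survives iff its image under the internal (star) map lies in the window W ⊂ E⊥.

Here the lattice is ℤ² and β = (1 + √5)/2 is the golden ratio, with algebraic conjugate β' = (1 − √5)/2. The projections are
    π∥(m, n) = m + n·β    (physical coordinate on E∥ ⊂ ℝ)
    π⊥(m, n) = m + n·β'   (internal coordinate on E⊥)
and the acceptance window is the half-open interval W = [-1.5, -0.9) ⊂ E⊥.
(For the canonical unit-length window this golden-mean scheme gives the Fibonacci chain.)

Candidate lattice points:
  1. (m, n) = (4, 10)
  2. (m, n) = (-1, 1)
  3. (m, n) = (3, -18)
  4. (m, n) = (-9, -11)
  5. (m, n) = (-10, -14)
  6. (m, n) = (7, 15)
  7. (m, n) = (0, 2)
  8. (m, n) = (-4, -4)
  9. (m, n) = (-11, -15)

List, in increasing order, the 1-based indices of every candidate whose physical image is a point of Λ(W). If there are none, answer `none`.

5, 7

β' = (1−√5)/2 ≈ -0.6180.
[1] lift (4,10): star map gives -2.1803; window check -1.5 ≤ -2.1803 < -0.9 is false → out
[2] lift (-1,1): star map gives -1.6180; window check -1.5 ≤ -1.6180 < -0.9 is false → out
[3] lift (3,-18): star map gives 14.1246; window check -1.5 ≤ 14.1246 < -0.9 is false → out
[4] lift (-9,-11): star map gives -2.2016; window check -1.5 ≤ -2.2016 < -0.9 is false → out
[5] lift (-10,-14): star map gives -1.3475; window check -1.5 ≤ -1.3475 < -0.9 is true → IN Λ
[6] lift (7,15): star map gives -2.2705; window check -1.5 ≤ -2.2705 < -0.9 is false → out
[7] lift (0,2): star map gives -1.2361; window check -1.5 ≤ -1.2361 < -0.9 is true → IN Λ
[8] lift (-4,-4): star map gives -1.5279; window check -1.5 ≤ -1.5279 < -0.9 is false → out
[9] lift (-11,-15): star map gives -1.7295; window check -1.5 ≤ -1.7295 < -0.9 is false → out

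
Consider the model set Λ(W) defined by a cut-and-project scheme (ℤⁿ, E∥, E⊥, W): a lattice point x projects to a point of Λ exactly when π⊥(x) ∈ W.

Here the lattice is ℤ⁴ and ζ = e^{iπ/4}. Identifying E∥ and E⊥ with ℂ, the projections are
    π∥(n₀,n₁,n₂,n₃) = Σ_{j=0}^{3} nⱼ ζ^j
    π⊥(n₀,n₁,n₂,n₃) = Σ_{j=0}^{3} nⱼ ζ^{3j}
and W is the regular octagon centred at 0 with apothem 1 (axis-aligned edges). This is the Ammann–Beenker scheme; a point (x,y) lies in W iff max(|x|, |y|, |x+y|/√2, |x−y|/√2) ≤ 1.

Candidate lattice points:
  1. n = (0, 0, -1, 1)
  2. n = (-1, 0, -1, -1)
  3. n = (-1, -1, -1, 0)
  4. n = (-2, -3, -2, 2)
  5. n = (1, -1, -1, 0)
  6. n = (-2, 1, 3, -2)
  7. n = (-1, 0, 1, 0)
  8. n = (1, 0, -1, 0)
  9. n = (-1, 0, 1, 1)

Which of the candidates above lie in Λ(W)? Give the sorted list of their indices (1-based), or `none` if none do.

π⊥(n) = n₀ + n₁ζ³ + n₂ζ⁶ + n₃ζ⁹ where ζ = e^{iπ/4}.
candidate 1: n = (0, 0, -1, 1) → π⊥ ≈ (+0.70711, +1.70711); max(|x|,|y|,|x±y|/√2) = 1.70711 > 1 ⇒ ∉ W
candidate 2: n = (-1, 0, -1, -1) → π⊥ ≈ (-1.70711, +0.29289); max(|x|,|y|,|x±y|/√2) = 1.70711 > 1 ⇒ ∉ W
candidate 3: n = (-1, -1, -1, 0) → π⊥ ≈ (-0.29289, +0.29289); max(|x|,|y|,|x±y|/√2) = 0.41421 ≤ 1 ⇒ ∈ W
candidate 4: n = (-2, -3, -2, 2) → π⊥ ≈ (+1.53553, +1.29289); max(|x|,|y|,|x±y|/√2) = 2.00000 > 1 ⇒ ∉ W
candidate 5: n = (1, -1, -1, 0) → π⊥ ≈ (+1.70711, +0.29289); max(|x|,|y|,|x±y|/√2) = 1.70711 > 1 ⇒ ∉ W
candidate 6: n = (-2, 1, 3, -2) → π⊥ ≈ (-4.12132, -3.70711); max(|x|,|y|,|x±y|/√2) = 5.53553 > 1 ⇒ ∉ W
candidate 7: n = (-1, 0, 1, 0) → π⊥ ≈ (-1.00000, -1.00000); max(|x|,|y|,|x±y|/√2) = 1.41421 > 1 ⇒ ∉ W
candidate 8: n = (1, 0, -1, 0) → π⊥ ≈ (+1.00000, +1.00000); max(|x|,|y|,|x±y|/√2) = 1.41421 > 1 ⇒ ∉ W
candidate 9: n = (-1, 0, 1, 1) → π⊥ ≈ (-0.29289, -0.29289); max(|x|,|y|,|x±y|/√2) = 0.41421 ≤ 1 ⇒ ∈ W

3, 9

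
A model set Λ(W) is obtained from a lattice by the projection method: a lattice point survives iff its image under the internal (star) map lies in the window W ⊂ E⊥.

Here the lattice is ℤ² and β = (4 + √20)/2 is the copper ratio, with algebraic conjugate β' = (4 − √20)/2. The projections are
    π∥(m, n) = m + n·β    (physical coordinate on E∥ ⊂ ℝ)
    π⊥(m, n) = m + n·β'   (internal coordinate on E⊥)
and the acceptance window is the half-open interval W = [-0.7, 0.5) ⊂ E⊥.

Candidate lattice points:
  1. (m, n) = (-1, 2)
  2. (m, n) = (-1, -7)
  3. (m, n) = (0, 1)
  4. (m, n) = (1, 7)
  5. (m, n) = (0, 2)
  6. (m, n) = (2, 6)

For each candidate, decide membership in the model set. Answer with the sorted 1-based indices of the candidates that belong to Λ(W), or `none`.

Numerically β ≈ 4.23607 and β' = −1/β ≈ -0.23607.
candidate 1: (m,n)=(-1,2) → π∥ = -1+2·β ≈ 7.47214, π⊥ = -1+2·β' ≈ -1.47214 ∉ [-0.7, 0.5) ⇒ out
candidate 2: (m,n)=(-1,-7) → π∥ = -1-7·β ≈ -30.65248, π⊥ = -1-7·β' ≈ 0.65248 ∉ [-0.7, 0.5) ⇒ out
candidate 3: (m,n)=(0,1) → π∥ = 0+1·β ≈ 4.23607, π⊥ = 0+1·β' ≈ -0.23607 ∈ [-0.7, 0.5) ⇒ IN Λ
candidate 4: (m,n)=(1,7) → π∥ = 1+7·β ≈ 30.65248, π⊥ = 1+7·β' ≈ -0.65248 ∈ [-0.7, 0.5) ⇒ IN Λ
candidate 5: (m,n)=(0,2) → π∥ = 0+2·β ≈ 8.47214, π⊥ = 0+2·β' ≈ -0.47214 ∈ [-0.7, 0.5) ⇒ IN Λ
candidate 6: (m,n)=(2,6) → π∥ = 2+6·β ≈ 27.41641, π⊥ = 2+6·β' ≈ 0.58359 ∉ [-0.7, 0.5) ⇒ out

3, 4, 5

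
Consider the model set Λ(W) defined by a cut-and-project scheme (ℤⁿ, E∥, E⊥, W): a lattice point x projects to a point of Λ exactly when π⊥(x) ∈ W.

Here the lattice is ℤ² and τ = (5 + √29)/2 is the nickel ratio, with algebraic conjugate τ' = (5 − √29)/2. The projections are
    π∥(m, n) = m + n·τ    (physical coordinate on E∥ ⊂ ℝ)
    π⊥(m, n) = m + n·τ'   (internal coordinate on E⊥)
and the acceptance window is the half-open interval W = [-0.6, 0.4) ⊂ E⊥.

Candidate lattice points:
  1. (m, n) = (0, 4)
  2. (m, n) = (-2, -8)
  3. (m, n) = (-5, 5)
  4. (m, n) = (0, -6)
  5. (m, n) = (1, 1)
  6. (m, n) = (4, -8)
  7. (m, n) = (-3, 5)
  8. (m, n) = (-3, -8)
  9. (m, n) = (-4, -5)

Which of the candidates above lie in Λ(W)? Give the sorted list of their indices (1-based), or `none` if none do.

Numerically τ ≈ 5.192582 and τ' = −1/τ ≈ -0.192582.
[1] lift (0,4): star map gives -0.770330; window check -0.6 ≤ -0.770330 < 0.4 is false → out
[2] lift (-2,-8): star map gives -0.459341; window check -0.6 ≤ -0.459341 < 0.4 is true → IN Λ
[3] lift (-5,5): star map gives -5.962912; window check -0.6 ≤ -5.962912 < 0.4 is false → out
[4] lift (0,-6): star map gives 1.155494; window check -0.6 ≤ 1.155494 < 0.4 is false → out
[5] lift (1,1): star map gives 0.807418; window check -0.6 ≤ 0.807418 < 0.4 is false → out
[6] lift (4,-8): star map gives 5.540659; window check -0.6 ≤ 5.540659 < 0.4 is false → out
[7] lift (-3,5): star map gives -3.962912; window check -0.6 ≤ -3.962912 < 0.4 is false → out
[8] lift (-3,-8): star map gives -1.459341; window check -0.6 ≤ -1.459341 < 0.4 is false → out
[9] lift (-4,-5): star map gives -3.037088; window check -0.6 ≤ -3.037088 < 0.4 is false → out

2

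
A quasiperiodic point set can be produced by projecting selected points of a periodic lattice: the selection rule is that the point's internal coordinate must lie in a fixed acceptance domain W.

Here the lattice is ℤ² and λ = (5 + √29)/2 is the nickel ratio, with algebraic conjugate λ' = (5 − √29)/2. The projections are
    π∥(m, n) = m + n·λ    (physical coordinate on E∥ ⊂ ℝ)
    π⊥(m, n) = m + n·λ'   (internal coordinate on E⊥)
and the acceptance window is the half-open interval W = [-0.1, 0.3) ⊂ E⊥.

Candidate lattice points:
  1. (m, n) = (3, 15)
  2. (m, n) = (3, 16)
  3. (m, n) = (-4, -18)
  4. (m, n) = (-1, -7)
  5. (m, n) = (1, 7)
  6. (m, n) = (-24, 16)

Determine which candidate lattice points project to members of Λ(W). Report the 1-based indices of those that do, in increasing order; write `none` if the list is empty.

λ' = (5−√29)/2 ≈ -0.192582.
candidate 1: (m,n)=(3,15) → π∥ = 3+15·λ ≈ 80.888736, π⊥ = 3+15·λ' ≈ 0.111264 ∈ [-0.1, 0.3) ⇒ IN Λ
candidate 2: (m,n)=(3,16) → π∥ = 3+16·λ ≈ 86.081318, π⊥ = 3+16·λ' ≈ -0.081318 ∈ [-0.1, 0.3) ⇒ IN Λ
candidate 3: (m,n)=(-4,-18) → π∥ = -4-18·λ ≈ -97.466483, π⊥ = -4-18·λ' ≈ -0.533517 ∉ [-0.1, 0.3) ⇒ out
candidate 4: (m,n)=(-1,-7) → π∥ = -1-7·λ ≈ -37.348077, π⊥ = -1-7·λ' ≈ 0.348077 ∉ [-0.1, 0.3) ⇒ out
candidate 5: (m,n)=(1,7) → π∥ = 1+7·λ ≈ 37.348077, π⊥ = 1+7·λ' ≈ -0.348077 ∉ [-0.1, 0.3) ⇒ out
candidate 6: (m,n)=(-24,16) → π∥ = -24+16·λ ≈ 59.081318, π⊥ = -24+16·λ' ≈ -27.081318 ∉ [-0.1, 0.3) ⇒ out

1, 2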